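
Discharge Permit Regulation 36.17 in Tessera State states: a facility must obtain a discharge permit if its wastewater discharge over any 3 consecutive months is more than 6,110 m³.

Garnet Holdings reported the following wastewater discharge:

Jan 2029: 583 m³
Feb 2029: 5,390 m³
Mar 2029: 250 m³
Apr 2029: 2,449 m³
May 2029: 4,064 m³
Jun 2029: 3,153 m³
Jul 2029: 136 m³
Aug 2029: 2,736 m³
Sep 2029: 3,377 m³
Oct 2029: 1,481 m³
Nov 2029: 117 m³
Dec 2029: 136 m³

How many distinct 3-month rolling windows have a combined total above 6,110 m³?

Jan 2029–Mar 2029: 583 m³ + 5,390 m³ + 250 m³ = 6,223 m³ (over)
Feb 2029–Apr 2029: 5,390 m³ + 250 m³ + 2,449 m³ = 8,089 m³ (over)
Mar 2029–May 2029: 250 m³ + 2,449 m³ + 4,064 m³ = 6,763 m³ (over)
Apr 2029–Jun 2029: 2,449 m³ + 4,064 m³ + 3,153 m³ = 9,666 m³ (over)
May 2029–Jul 2029: 4,064 m³ + 3,153 m³ + 136 m³ = 7,353 m³ (over)
Jun 2029–Aug 2029: 3,153 m³ + 136 m³ + 2,736 m³ = 6,025 m³ (under)
Jul 2029–Sep 2029: 136 m³ + 2,736 m³ + 3,377 m³ = 6,249 m³ (over)
Aug 2029–Oct 2029: 2,736 m³ + 3,377 m³ + 1,481 m³ = 7,594 m³ (over)
Sep 2029–Nov 2029: 3,377 m³ + 1,481 m³ + 117 m³ = 4,975 m³ (under)
Oct 2029–Dec 2029: 1,481 m³ + 117 m³ + 136 m³ = 1,734 m³ (under)
7 windows exceed the threshold.

7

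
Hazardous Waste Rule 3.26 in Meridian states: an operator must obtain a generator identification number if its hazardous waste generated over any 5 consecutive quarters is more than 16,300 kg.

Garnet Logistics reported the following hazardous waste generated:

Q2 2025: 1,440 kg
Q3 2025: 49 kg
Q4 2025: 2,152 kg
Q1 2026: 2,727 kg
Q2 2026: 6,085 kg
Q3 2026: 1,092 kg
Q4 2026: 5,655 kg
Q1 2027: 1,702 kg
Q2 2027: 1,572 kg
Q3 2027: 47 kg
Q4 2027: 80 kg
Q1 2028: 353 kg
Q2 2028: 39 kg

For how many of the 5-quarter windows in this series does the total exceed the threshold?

2

Q2 2025–Q2 2026: 1,440 kg + 49 kg + 2,152 kg + 2,727 kg + 6,085 kg = 12,453 kg (under)
Q3 2025–Q3 2026: 49 kg + 2,152 kg + 2,727 kg + 6,085 kg + 1,092 kg = 12,105 kg (under)
Q4 2025–Q4 2026: 2,152 kg + 2,727 kg + 6,085 kg + 1,092 kg + 5,655 kg = 17,711 kg (over)
Q1 2026–Q1 2027: 2,727 kg + 6,085 kg + 1,092 kg + 5,655 kg + 1,702 kg = 17,261 kg (over)
Q2 2026–Q2 2027: 6,085 kg + 1,092 kg + 5,655 kg + 1,702 kg + 1,572 kg = 16,106 kg (under)
Q3 2026–Q3 2027: 1,092 kg + 5,655 kg + 1,702 kg + 1,572 kg + 47 kg = 10,068 kg (under)
Q4 2026–Q4 2027: 5,655 kg + 1,702 kg + 1,572 kg + 47 kg + 80 kg = 9,056 kg (under)
Q1 2027–Q1 2028: 1,702 kg + 1,572 kg + 47 kg + 80 kg + 353 kg = 3,754 kg (under)
Q2 2027–Q2 2028: 1,572 kg + 47 kg + 80 kg + 353 kg + 39 kg = 2,091 kg (under)
2 windows exceed the threshold.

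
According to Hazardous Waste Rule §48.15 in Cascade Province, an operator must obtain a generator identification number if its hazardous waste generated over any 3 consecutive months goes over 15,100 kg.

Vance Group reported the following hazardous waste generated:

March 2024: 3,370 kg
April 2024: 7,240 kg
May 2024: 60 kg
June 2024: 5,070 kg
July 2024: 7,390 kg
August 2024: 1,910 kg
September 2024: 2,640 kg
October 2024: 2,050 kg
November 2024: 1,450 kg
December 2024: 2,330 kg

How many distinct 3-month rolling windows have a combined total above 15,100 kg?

0

March 2024–May 2024: 3,370 kg + 7,240 kg + 60 kg = 10,670 kg (under)
April 2024–June 2024: 7,240 kg + 60 kg + 5,070 kg = 12,370 kg (under)
May 2024–July 2024: 60 kg + 5,070 kg + 7,390 kg = 12,520 kg (under)
June 2024–August 2024: 5,070 kg + 7,390 kg + 1,910 kg = 14,370 kg (under)
July 2024–September 2024: 7,390 kg + 1,910 kg + 2,640 kg = 11,940 kg (under)
August 2024–October 2024: 1,910 kg + 2,640 kg + 2,050 kg = 6,600 kg (under)
September 2024–November 2024: 2,640 kg + 2,050 kg + 1,450 kg = 6,140 kg (under)
October 2024–December 2024: 2,050 kg + 1,450 kg + 2,330 kg = 5,830 kg (under)
0 windows exceed the threshold.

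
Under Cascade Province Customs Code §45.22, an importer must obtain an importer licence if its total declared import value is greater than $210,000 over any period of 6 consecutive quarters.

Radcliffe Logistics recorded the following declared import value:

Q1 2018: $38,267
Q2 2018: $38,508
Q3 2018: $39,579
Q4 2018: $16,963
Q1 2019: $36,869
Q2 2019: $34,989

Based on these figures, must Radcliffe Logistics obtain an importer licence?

Total declared import value: $38,267 + $38,508 + $39,579 + $16,963 + $36,869 + $34,989 = $205,175.
$205,175 ≤ $210,000, so the threshold is not exceeded.

No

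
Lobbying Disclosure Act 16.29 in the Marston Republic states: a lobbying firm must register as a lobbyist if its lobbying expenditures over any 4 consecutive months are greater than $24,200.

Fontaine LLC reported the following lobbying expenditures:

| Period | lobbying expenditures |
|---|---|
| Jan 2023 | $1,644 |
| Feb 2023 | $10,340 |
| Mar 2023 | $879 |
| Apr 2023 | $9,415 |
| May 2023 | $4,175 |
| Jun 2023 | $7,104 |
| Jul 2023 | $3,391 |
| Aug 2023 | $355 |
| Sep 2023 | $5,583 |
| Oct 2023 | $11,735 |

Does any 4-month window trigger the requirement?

Yes

Jan 2023–Apr 2023: $1,644 + $10,340 + $879 + $9,415 = $22,278 (under)
Feb 2023–May 2023: $10,340 + $879 + $9,415 + $4,175 = $24,809 (over)
Mar 2023–Jun 2023: $879 + $9,415 + $4,175 + $7,104 = $21,573 (under)
Apr 2023–Jul 2023: $9,415 + $4,175 + $7,104 + $3,391 = $24,085 (under)
May 2023–Aug 2023: $4,175 + $7,104 + $3,391 + $355 = $15,025 (under)
Jun 2023–Sep 2023: $7,104 + $3,391 + $355 + $5,583 = $16,433 (under)
Jul 2023–Oct 2023: $3,391 + $355 + $5,583 + $11,735 = $21,064 (under)
At least one window exceeds $24,200.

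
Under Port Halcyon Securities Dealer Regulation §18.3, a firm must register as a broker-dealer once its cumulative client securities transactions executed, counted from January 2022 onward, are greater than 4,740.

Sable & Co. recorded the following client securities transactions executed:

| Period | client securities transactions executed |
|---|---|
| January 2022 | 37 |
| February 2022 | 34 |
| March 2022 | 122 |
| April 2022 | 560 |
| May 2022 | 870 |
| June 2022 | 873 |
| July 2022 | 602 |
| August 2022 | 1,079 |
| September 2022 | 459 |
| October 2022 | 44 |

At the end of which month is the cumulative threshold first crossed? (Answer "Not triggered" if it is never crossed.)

Through January 2022: 37
Through February 2022: 71
Through March 2022: 193
Through April 2022: 753
Through May 2022: 1,623
Through June 2022: 2,496
Through July 2022: 3,098
Through August 2022: 4,177
Through September 2022: 4,636
Through October 2022: 4,680
Final cumulative total 4,680 ≤ 4,740; the threshold is never exceeded.

Not triggered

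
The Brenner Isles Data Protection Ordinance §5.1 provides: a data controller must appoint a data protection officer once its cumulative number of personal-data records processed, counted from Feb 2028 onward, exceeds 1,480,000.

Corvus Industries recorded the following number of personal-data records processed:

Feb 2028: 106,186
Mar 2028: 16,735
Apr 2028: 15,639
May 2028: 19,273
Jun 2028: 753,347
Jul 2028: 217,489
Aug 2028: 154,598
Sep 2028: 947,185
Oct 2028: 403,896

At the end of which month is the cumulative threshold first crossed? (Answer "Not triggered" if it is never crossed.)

Sep 2028

Through Feb 2028: 106,186
Through Mar 2028: 122,921
Through Apr 2028: 138,560
Through May 2028: 157,833
Through Jun 2028: 911,180
Through Jul 2028: 1,128,669
Through Aug 2028: 1,283,267
Through Sep 2028: 2,230,452 ← exceeds threshold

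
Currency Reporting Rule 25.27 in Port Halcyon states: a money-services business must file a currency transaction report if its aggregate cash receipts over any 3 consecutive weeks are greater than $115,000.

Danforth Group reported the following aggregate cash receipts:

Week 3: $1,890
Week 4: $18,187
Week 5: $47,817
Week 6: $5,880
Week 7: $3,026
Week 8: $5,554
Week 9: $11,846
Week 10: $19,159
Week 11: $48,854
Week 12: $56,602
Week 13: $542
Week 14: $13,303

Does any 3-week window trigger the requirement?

Yes

Week 3–Week 5: $1,890 + $18,187 + $47,817 = $67,894 (under)
Week 4–Week 6: $18,187 + $47,817 + $5,880 = $71,884 (under)
Week 5–Week 7: $47,817 + $5,880 + $3,026 = $56,723 (under)
Week 6–Week 8: $5,880 + $3,026 + $5,554 = $14,460 (under)
Week 7–Week 9: $3,026 + $5,554 + $11,846 = $20,426 (under)
Week 8–Week 10: $5,554 + $11,846 + $19,159 = $36,559 (under)
Week 9–Week 11: $11,846 + $19,159 + $48,854 = $79,859 (under)
Week 10–Week 12: $19,159 + $48,854 + $56,602 = $124,615 (over)
Week 11–Week 13: $48,854 + $56,602 + $542 = $105,998 (under)
Week 12–Week 14: $56,602 + $542 + $13,303 = $70,447 (under)
At least one window exceeds $115,000.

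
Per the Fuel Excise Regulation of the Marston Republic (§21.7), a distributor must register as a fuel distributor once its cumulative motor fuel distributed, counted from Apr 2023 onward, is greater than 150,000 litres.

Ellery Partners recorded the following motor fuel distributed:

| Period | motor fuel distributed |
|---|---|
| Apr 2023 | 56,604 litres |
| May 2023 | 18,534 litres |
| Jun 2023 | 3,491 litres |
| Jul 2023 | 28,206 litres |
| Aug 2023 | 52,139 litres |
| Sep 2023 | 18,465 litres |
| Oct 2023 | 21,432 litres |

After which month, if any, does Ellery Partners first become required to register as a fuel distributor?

Aug 2023

Through Apr 2023: 56,604 litres
Through May 2023: 75,138 litres
Through Jun 2023: 78,629 litres
Through Jul 2023: 106,835 litres
Through Aug 2023: 158,974 litres ← exceeds threshold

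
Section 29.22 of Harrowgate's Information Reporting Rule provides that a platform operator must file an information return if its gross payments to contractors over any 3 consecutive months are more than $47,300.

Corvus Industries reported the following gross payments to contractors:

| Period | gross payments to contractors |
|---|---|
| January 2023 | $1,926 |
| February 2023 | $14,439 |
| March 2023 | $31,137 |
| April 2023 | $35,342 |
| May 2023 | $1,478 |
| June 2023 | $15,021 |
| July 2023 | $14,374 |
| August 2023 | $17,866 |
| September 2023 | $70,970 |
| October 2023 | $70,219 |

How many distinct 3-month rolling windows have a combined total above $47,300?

6

January 2023–March 2023: $1,926 + $14,439 + $31,137 = $47,502 (over)
February 2023–April 2023: $14,439 + $31,137 + $35,342 = $80,918 (over)
March 2023–May 2023: $31,137 + $35,342 + $1,478 = $67,957 (over)
April 2023–June 2023: $35,342 + $1,478 + $15,021 = $51,841 (over)
May 2023–July 2023: $1,478 + $15,021 + $14,374 = $30,873 (under)
June 2023–August 2023: $15,021 + $14,374 + $17,866 = $47,261 (under)
July 2023–September 2023: $14,374 + $17,866 + $70,970 = $103,210 (over)
August 2023–October 2023: $17,866 + $70,970 + $70,219 = $159,055 (over)
6 windows exceed the threshold.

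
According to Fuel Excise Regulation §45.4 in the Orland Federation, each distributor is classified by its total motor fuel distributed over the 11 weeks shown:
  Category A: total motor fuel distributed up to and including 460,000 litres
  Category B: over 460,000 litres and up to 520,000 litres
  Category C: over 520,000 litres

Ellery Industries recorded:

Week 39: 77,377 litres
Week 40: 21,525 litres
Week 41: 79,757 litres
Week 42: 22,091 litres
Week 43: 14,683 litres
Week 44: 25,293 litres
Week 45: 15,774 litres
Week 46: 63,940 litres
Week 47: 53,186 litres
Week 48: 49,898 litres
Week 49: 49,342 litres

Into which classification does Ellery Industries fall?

Category B

Total motor fuel distributed: 77,377 litres + 21,525 litres + 79,757 litres + 22,091 litres + 14,683 litres + 25,293 litres + 15,774 litres + 63,940 litres + 53,186 litres + 49,898 litres + 49,342 litres = 472,866 litres.
460,000 litres < 472,866 litres ≤ 520,000 litres, so Category B applies.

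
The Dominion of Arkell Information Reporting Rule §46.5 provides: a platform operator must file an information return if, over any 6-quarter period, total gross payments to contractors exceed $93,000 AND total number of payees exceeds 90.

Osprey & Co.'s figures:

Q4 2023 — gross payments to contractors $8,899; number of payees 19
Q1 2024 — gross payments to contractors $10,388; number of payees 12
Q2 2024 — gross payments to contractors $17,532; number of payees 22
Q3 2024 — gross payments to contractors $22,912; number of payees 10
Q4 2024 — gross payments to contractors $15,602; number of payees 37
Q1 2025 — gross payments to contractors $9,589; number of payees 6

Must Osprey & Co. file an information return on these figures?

Total gross payments to contractors: $8,899 + $10,388 + $17,532 + $22,912 + $15,602 + $9,589 = $84,922 (≤ $93,000).
Total number of payees: 19 + 12 + 22 + 10 + 37 + 6 = 106 (> 90).
The test is 'and': the rule requires both, and at least one is not exceeded.

No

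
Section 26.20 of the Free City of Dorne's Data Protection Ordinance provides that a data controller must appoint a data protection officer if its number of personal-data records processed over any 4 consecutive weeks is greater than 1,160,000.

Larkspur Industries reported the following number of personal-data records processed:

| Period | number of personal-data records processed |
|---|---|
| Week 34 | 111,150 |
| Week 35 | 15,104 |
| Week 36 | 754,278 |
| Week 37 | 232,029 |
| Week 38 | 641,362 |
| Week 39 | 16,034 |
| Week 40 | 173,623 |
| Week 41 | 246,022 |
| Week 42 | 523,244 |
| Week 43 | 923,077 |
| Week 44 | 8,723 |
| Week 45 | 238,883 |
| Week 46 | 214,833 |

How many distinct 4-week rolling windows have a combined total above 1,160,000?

Week 34–Week 37: 111,150 + 15,104 + 754,278 + 232,029 = 1,112,561 (under)
Week 35–Week 38: 15,104 + 754,278 + 232,029 + 641,362 = 1,642,773 (over)
Week 36–Week 39: 754,278 + 232,029 + 641,362 + 16,034 = 1,643,703 (over)
Week 37–Week 40: 232,029 + 641,362 + 16,034 + 173,623 = 1,063,048 (under)
Week 38–Week 41: 641,362 + 16,034 + 173,623 + 246,022 = 1,077,041 (under)
Week 39–Week 42: 16,034 + 173,623 + 246,022 + 523,244 = 958,923 (under)
Week 40–Week 43: 173,623 + 246,022 + 523,244 + 923,077 = 1,865,966 (over)
Week 41–Week 44: 246,022 + 523,244 + 923,077 + 8,723 = 1,701,066 (over)
Week 42–Week 45: 523,244 + 923,077 + 8,723 + 238,883 = 1,693,927 (over)
Week 43–Week 46: 923,077 + 8,723 + 238,883 + 214,833 = 1,385,516 (over)
6 windows exceed the threshold.

6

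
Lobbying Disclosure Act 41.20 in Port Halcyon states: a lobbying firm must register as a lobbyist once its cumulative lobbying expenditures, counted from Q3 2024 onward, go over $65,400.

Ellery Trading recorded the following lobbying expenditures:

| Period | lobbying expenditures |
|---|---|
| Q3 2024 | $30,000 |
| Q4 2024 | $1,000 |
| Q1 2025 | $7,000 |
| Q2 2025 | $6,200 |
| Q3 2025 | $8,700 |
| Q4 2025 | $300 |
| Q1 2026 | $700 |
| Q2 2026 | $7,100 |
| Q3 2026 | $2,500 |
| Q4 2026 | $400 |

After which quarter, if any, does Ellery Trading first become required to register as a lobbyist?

Not triggered

Through Q3 2024: $30,000
Through Q4 2024: $31,000
Through Q1 2025: $38,000
Through Q2 2025: $44,200
Through Q3 2025: $52,900
Through Q4 2025: $53,200
Through Q1 2026: $53,900
Through Q2 2026: $61,000
Through Q3 2026: $63,500
Through Q4 2026: $63,900
Final cumulative total $63,900 ≤ $65,400; the threshold is never exceeded.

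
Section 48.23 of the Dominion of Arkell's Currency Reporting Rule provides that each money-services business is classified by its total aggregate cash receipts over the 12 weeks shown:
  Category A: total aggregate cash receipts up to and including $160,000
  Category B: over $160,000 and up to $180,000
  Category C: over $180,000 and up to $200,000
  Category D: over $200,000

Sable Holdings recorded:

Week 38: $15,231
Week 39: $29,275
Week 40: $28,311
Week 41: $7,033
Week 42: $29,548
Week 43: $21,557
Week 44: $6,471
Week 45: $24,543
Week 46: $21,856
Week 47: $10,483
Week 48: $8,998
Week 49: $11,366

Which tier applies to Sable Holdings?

Total aggregate cash receipts: $15,231 + $29,275 + $28,311 + $7,033 + $29,548 + $21,557 + $6,471 + $24,543 + $21,856 + $10,483 + $8,998 + $11,366 = $214,672.
$214,672 > $200,000, so Category D applies.

Category D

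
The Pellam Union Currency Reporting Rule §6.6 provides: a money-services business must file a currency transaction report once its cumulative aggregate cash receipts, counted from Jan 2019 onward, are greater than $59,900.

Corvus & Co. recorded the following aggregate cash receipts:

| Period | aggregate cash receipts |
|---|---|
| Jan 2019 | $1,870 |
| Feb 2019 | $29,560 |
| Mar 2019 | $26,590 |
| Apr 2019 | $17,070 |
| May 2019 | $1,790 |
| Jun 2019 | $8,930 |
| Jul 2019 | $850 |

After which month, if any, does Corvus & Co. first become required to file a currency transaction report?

Apr 2019

Through Jan 2019: $1,870
Through Feb 2019: $31,430
Through Mar 2019: $58,020
Through Apr 2019: $75,090 ← exceeds threshold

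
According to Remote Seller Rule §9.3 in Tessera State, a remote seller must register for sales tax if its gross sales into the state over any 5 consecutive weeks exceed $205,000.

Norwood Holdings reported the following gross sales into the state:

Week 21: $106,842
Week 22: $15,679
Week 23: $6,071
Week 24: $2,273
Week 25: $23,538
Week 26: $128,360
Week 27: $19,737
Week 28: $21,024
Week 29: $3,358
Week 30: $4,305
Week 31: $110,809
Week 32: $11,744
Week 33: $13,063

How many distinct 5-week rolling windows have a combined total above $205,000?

Week 21–Week 25: $106,842 + $15,679 + $6,071 + $2,273 + $23,538 = $154,403 (under)
Week 22–Week 26: $15,679 + $6,071 + $2,273 + $23,538 + $128,360 = $175,921 (under)
Week 23–Week 27: $6,071 + $2,273 + $23,538 + $128,360 + $19,737 = $179,979 (under)
Week 24–Week 28: $2,273 + $23,538 + $128,360 + $19,737 + $21,024 = $194,932 (under)
Week 25–Week 29: $23,538 + $128,360 + $19,737 + $21,024 + $3,358 = $196,017 (under)
Week 26–Week 30: $128,360 + $19,737 + $21,024 + $3,358 + $4,305 = $176,784 (under)
Week 27–Week 31: $19,737 + $21,024 + $3,358 + $4,305 + $110,809 = $159,233 (under)
Week 28–Week 32: $21,024 + $3,358 + $4,305 + $110,809 + $11,744 = $151,240 (under)
Week 29–Week 33: $3,358 + $4,305 + $110,809 + $11,744 + $13,063 = $143,279 (under)
0 windows exceed the threshold.

0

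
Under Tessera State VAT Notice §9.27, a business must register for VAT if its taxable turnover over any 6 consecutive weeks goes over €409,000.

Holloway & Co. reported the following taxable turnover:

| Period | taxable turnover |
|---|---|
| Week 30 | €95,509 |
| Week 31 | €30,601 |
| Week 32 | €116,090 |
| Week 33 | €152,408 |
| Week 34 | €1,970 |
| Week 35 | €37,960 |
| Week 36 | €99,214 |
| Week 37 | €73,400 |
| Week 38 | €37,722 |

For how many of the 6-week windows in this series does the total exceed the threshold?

Week 30–Week 35: €95,509 + €30,601 + €116,090 + €152,408 + €1,970 + €37,960 = €434,538 (over)
Week 31–Week 36: €30,601 + €116,090 + €152,408 + €1,970 + €37,960 + €99,214 = €438,243 (over)
Week 32–Week 37: €116,090 + €152,408 + €1,970 + €37,960 + €99,214 + €73,400 = €481,042 (over)
Week 33–Week 38: €152,408 + €1,970 + €37,960 + €99,214 + €73,400 + €37,722 = €402,674 (under)
3 windows exceed the threshold.

3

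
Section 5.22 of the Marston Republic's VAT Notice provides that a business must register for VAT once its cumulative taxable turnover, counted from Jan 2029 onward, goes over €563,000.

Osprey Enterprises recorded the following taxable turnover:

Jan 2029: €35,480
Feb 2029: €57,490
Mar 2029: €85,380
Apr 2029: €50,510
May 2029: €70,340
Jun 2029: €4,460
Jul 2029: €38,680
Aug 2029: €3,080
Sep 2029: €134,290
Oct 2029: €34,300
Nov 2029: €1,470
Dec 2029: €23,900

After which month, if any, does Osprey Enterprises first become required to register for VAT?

Through Jan 2029: €35,480
Through Feb 2029: €92,970
Through Mar 2029: €178,350
Through Apr 2029: €228,860
Through May 2029: €299,200
Through Jun 2029: €303,660
Through Jul 2029: €342,340
Through Aug 2029: €345,420
Through Sep 2029: €479,710
Through Oct 2029: €514,010
Through Nov 2029: €515,480
Through Dec 2029: €539,380
Final cumulative total €539,380 ≤ €563,000; the threshold is never exceeded.

Not triggered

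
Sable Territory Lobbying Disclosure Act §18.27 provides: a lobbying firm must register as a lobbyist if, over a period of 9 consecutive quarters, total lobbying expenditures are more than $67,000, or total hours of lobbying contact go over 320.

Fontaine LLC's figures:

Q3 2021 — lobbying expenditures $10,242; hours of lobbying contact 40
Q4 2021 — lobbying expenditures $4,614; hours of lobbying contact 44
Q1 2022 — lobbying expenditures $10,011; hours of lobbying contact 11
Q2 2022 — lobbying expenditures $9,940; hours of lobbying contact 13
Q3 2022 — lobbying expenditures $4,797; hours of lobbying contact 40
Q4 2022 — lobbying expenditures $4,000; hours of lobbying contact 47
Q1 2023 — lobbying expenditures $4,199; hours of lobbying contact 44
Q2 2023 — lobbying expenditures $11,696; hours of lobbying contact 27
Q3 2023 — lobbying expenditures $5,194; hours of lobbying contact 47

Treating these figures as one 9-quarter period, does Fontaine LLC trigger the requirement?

Total lobbying expenditures: $10,242 + $4,614 + $10,011 + $9,940 + $4,797 + $4,000 + $4,199 + $11,696 + $5,194 = $64,693 (≤ $67,000).
Total hours of lobbying contact: 40 + 44 + 11 + 13 + 40 + 47 + 44 + 27 + 47 = 313 (≤ 320).
The test is 'or': neither threshold is exceeded.

No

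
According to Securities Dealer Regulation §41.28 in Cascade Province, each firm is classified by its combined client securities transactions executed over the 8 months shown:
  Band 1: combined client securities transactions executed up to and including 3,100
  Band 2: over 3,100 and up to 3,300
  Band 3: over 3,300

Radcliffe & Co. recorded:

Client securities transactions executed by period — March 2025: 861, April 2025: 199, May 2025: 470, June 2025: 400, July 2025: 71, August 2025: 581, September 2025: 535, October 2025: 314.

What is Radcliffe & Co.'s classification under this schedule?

Combined client securities transactions executed: 861 + 199 + 470 + 400 + 71 + 581 + 535 + 314 = 3,431.
3,431 > 3,300, so Band 3 applies.

Band 3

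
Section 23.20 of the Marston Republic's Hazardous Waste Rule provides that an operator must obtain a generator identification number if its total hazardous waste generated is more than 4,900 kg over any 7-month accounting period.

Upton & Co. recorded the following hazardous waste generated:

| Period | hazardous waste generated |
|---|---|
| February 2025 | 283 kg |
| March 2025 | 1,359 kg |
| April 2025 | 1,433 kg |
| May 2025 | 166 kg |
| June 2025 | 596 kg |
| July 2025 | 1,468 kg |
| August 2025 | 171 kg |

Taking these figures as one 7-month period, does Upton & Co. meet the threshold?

Yes

Total hazardous waste generated: 283 kg + 1,359 kg + 1,433 kg + 166 kg + 596 kg + 1,468 kg + 171 kg = 5,476 kg.
5,476 kg > 4,900 kg, so the threshold is exceeded.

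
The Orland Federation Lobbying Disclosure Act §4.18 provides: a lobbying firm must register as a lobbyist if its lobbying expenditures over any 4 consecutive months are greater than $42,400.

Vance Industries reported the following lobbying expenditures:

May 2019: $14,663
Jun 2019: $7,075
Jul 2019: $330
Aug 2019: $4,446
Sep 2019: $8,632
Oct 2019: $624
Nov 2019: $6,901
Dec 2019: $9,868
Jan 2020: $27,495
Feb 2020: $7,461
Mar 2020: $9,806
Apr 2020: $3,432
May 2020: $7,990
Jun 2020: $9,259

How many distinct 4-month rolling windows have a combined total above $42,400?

4

May 2019–Aug 2019: $14,663 + $7,075 + $330 + $4,446 = $26,514 (under)
Jun 2019–Sep 2019: $7,075 + $330 + $4,446 + $8,632 = $20,483 (under)
Jul 2019–Oct 2019: $330 + $4,446 + $8,632 + $624 = $14,032 (under)
Aug 2019–Nov 2019: $4,446 + $8,632 + $624 + $6,901 = $20,603 (under)
Sep 2019–Dec 2019: $8,632 + $624 + $6,901 + $9,868 = $26,025 (under)
Oct 2019–Jan 2020: $624 + $6,901 + $9,868 + $27,495 = $44,888 (over)
Nov 2019–Feb 2020: $6,901 + $9,868 + $27,495 + $7,461 = $51,725 (over)
Dec 2019–Mar 2020: $9,868 + $27,495 + $7,461 + $9,806 = $54,630 (over)
Jan 2020–Apr 2020: $27,495 + $7,461 + $9,806 + $3,432 = $48,194 (over)
Feb 2020–May 2020: $7,461 + $9,806 + $3,432 + $7,990 = $28,689 (under)
Mar 2020–Jun 2020: $9,806 + $3,432 + $7,990 + $9,259 = $30,487 (under)
4 windows exceed the threshold.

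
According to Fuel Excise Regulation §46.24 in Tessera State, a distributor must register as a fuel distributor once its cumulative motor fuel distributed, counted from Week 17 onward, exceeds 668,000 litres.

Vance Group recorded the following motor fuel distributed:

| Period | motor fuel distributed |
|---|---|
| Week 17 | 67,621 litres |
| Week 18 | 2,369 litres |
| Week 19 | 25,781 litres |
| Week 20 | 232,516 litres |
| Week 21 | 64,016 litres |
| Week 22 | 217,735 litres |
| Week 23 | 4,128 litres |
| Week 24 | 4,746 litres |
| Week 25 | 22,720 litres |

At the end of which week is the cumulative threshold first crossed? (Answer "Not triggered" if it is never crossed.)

Through Week 17: 67,621 litres
Through Week 18: 69,990 litres
Through Week 19: 95,771 litres
Through Week 20: 328,287 litres
Through Week 21: 392,303 litres
Through Week 22: 610,038 litres
Through Week 23: 614,166 litres
Through Week 24: 618,912 litres
Through Week 25: 641,632 litres
Final cumulative total 641,632 litres ≤ 668,000 litres; the threshold is never exceeded.

Not triggered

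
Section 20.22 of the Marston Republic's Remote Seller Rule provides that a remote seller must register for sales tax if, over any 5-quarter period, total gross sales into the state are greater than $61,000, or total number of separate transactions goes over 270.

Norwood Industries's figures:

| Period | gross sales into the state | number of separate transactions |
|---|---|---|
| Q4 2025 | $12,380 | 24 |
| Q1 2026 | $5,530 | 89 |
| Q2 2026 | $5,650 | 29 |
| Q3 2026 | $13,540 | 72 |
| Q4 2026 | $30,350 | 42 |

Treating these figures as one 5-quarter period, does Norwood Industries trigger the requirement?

Yes

Total gross sales into the state: $12,380 + $5,530 + $5,650 + $13,540 + $30,350 = $67,450 (> $61,000).
Total number of separate transactions: 24 + 89 + 29 + 72 + 42 = 256 (≤ 270).
The test is 'or': at least one threshold is exceeded.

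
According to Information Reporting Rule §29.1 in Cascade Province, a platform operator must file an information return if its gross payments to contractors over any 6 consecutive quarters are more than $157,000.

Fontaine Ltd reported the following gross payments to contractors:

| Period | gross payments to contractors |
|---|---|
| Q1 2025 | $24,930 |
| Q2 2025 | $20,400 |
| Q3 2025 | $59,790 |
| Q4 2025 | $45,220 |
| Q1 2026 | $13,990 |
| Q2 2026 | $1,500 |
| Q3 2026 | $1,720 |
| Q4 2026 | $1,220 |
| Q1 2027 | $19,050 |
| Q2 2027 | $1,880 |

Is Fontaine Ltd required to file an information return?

Yes

Q1 2025–Q2 2026: $24,930 + $20,400 + $59,790 + $45,220 + $13,990 + $1,500 = $165,830 (over)
Q2 2025–Q3 2026: $20,400 + $59,790 + $45,220 + $13,990 + $1,500 + $1,720 = $142,620 (under)
Q3 2025–Q4 2026: $59,790 + $45,220 + $13,990 + $1,500 + $1,720 + $1,220 = $123,440 (under)
Q4 2025–Q1 2027: $45,220 + $13,990 + $1,500 + $1,720 + $1,220 + $19,050 = $82,700 (under)
Q1 2026–Q2 2027: $13,990 + $1,500 + $1,720 + $1,220 + $19,050 + $1,880 = $39,360 (under)
At least one window exceeds $157,000.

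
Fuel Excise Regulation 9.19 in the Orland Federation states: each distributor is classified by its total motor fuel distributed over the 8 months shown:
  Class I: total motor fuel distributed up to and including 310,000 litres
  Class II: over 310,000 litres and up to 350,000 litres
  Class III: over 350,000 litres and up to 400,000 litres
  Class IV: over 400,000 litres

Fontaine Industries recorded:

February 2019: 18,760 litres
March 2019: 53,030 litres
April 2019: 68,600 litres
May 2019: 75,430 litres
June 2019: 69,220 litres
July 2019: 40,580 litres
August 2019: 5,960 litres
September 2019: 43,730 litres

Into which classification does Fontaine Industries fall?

Class III

Total motor fuel distributed: 18,760 litres + 53,030 litres + 68,600 litres + 75,430 litres + 69,220 litres + 40,580 litres + 5,960 litres + 43,730 litres = 375,310 litres.
350,000 litres < 375,310 litres ≤ 400,000 litres, so Class III applies.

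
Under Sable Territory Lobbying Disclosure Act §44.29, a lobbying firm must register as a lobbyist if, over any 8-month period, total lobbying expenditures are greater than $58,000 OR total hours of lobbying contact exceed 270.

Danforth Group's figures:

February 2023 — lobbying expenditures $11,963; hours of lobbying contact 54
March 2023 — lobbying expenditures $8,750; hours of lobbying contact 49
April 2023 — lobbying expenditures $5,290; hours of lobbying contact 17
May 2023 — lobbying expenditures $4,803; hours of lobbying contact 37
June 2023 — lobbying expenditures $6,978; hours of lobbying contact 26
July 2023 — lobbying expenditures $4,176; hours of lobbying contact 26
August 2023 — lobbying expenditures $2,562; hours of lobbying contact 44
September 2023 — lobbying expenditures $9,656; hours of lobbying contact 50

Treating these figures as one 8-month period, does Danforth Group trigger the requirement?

Yes

Total lobbying expenditures: $11,963 + $8,750 + $5,290 + $4,803 + $6,978 + $4,176 + $2,562 + $9,656 = $54,178 (≤ $58,000).
Total hours of lobbying contact: 54 + 49 + 17 + 37 + 26 + 26 + 44 + 50 = 303 (> 270).
The test is 'or': at least one threshold is exceeded.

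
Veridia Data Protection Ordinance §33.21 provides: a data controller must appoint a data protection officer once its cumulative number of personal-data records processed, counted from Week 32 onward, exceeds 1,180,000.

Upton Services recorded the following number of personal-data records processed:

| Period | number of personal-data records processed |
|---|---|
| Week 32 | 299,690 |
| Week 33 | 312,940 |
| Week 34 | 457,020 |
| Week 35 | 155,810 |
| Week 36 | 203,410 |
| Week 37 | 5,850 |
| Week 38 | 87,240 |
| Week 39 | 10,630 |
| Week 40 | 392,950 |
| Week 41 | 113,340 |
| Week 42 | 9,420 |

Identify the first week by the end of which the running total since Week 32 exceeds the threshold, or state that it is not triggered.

Through Week 32: 299,690
Through Week 33: 612,630
Through Week 34: 1,069,650
Through Week 35: 1,225,460 ← exceeds threshold

Week 35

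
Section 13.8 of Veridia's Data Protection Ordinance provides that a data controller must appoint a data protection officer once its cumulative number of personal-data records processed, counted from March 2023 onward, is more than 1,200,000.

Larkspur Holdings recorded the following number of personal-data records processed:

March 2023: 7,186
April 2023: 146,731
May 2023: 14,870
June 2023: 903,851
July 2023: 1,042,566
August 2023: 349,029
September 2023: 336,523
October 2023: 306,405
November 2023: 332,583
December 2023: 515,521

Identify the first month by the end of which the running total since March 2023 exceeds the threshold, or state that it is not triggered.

July 2023

Through March 2023: 7,186
Through April 2023: 153,917
Through May 2023: 168,787
Through June 2023: 1,072,638
Through July 2023: 2,115,204 ← exceeds threshold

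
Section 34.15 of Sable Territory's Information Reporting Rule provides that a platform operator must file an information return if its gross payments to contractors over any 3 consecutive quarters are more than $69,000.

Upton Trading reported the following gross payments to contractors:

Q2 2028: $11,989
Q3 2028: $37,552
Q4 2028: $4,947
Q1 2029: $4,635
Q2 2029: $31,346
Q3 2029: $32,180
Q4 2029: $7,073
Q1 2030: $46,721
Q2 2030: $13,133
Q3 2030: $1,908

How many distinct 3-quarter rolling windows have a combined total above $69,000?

Q2 2028–Q4 2028: $11,989 + $37,552 + $4,947 = $54,488 (under)
Q3 2028–Q1 2029: $37,552 + $4,947 + $4,635 = $47,134 (under)
Q4 2028–Q2 2029: $4,947 + $4,635 + $31,346 = $40,928 (under)
Q1 2029–Q3 2029: $4,635 + $31,346 + $32,180 = $68,161 (under)
Q2 2029–Q4 2029: $31,346 + $32,180 + $7,073 = $70,599 (over)
Q3 2029–Q1 2030: $32,180 + $7,073 + $46,721 = $85,974 (over)
Q4 2029–Q2 2030: $7,073 + $46,721 + $13,133 = $66,927 (under)
Q1 2030–Q3 2030: $46,721 + $13,133 + $1,908 = $61,762 (under)
2 windows exceed the threshold.

2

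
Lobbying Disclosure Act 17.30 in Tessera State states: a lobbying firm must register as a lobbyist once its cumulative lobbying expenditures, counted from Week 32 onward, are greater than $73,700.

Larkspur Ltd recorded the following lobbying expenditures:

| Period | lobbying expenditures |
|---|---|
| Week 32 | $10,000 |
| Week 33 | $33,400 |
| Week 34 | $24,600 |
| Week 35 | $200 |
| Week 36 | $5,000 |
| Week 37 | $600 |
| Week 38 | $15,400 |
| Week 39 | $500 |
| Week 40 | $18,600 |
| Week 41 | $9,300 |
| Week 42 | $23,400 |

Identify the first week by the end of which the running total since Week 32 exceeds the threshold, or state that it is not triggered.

Through Week 32: $10,000
Through Week 33: $43,400
Through Week 34: $68,000
Through Week 35: $68,200
Through Week 36: $73,200
Through Week 37: $73,800 ← exceeds threshold

Week 37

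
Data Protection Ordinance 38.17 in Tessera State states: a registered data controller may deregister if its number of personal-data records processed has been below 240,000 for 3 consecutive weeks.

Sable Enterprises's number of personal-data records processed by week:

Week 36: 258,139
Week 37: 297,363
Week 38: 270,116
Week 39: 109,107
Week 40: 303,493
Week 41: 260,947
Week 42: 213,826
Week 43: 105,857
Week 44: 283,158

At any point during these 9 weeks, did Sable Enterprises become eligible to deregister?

No

Weeks below 240,000: Week 39, Week 42, Week 43.
Longest run of consecutive weeks below the threshold: 2.
2 < 3, so Sable Enterprises never became eligible.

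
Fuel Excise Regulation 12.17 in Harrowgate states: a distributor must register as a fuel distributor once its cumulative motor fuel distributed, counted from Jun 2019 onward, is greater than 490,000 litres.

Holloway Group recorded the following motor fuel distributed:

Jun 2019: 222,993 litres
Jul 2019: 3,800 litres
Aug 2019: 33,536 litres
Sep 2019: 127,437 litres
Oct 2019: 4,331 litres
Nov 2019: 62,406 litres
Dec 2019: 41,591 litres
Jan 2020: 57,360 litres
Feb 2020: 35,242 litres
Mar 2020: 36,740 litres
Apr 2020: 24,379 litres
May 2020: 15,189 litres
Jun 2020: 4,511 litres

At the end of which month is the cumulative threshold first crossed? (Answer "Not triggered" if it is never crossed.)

Dec 2019

Through Jun 2019: 222,993 litres
Through Jul 2019: 226,793 litres
Through Aug 2019: 260,329 litres
Through Sep 2019: 387,766 litres
Through Oct 2019: 392,097 litres
Through Nov 2019: 454,503 litres
Through Dec 2019: 496,094 litres ← exceeds threshold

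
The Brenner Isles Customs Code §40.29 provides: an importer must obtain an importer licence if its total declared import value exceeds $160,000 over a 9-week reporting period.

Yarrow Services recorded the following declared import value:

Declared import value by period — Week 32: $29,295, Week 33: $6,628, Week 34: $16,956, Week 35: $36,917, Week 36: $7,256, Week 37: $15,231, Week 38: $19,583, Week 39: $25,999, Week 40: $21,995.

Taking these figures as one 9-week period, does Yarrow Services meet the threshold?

Yes

Total declared import value: $29,295 + $6,628 + $16,956 + $36,917 + $7,256 + $15,231 + $19,583 + $25,999 + $21,995 = $179,860.
$179,860 > $160,000, so the threshold is exceeded.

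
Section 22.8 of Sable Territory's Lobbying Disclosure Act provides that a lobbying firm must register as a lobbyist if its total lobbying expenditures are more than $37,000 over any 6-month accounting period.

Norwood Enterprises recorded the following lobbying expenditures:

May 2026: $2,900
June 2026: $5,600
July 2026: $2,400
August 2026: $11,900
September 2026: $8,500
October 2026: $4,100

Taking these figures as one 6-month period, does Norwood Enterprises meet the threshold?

Total lobbying expenditures: $2,900 + $5,600 + $2,400 + $11,900 + $8,500 + $4,100 = $35,400.
$35,400 ≤ $37,000, so the threshold is not exceeded.

No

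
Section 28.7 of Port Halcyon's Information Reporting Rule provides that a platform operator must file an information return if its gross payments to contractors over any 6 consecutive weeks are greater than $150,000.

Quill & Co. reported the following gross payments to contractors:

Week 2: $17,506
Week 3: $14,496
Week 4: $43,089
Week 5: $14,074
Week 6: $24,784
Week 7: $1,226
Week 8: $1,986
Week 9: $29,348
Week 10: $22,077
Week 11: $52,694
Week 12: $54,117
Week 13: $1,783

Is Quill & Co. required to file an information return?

Yes

Week 2–Week 7: $17,506 + $14,496 + $43,089 + $14,074 + $24,784 + $1,226 = $115,175 (under)
Week 3–Week 8: $14,496 + $43,089 + $14,074 + $24,784 + $1,226 + $1,986 = $99,655 (under)
Week 4–Week 9: $43,089 + $14,074 + $24,784 + $1,226 + $1,986 + $29,348 = $114,507 (under)
Week 5–Week 10: $14,074 + $24,784 + $1,226 + $1,986 + $29,348 + $22,077 = $93,495 (under)
Week 6–Week 11: $24,784 + $1,226 + $1,986 + $29,348 + $22,077 + $52,694 = $132,115 (under)
Week 7–Week 12: $1,226 + $1,986 + $29,348 + $22,077 + $52,694 + $54,117 = $161,448 (over)
Week 8–Week 13: $1,986 + $29,348 + $22,077 + $52,694 + $54,117 + $1,783 = $162,005 (over)
At least one window exceeds $150,000.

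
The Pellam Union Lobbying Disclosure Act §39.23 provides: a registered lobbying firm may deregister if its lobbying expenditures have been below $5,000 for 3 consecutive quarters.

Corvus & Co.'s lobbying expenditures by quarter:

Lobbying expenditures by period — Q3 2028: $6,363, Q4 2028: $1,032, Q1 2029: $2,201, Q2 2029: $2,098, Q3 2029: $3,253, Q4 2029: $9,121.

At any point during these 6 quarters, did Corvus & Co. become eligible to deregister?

Yes

Quarters below $5,000: Q4 2028, Q1 2029, Q2 2029, Q3 2029.
Longest run of consecutive quarters below the threshold: 4.
4 ≥ 3, so Corvus & Co. became eligible.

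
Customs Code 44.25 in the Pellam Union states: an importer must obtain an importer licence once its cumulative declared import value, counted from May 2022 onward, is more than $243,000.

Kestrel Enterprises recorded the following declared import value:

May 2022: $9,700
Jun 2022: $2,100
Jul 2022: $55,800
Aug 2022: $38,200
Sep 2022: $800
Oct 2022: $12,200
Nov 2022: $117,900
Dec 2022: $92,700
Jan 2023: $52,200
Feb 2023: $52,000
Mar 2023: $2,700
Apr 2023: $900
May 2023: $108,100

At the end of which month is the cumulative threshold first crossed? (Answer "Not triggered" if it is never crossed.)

Dec 2022

Through May 2022: $9,700
Through Jun 2022: $11,800
Through Jul 2022: $67,600
Through Aug 2022: $105,800
Through Sep 2022: $106,600
Through Oct 2022: $118,800
Through Nov 2022: $236,700
Through Dec 2022: $329,400 ← exceeds threshold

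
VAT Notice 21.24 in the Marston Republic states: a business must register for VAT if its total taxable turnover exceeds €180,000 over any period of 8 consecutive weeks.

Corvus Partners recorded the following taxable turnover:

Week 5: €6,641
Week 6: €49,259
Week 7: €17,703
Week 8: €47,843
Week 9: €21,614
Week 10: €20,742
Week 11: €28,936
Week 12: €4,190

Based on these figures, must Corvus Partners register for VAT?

Yes

Total taxable turnover: €6,641 + €49,259 + €17,703 + €47,843 + €21,614 + €20,742 + €28,936 + €4,190 = €196,928.
€196,928 > €180,000, so the threshold is exceeded.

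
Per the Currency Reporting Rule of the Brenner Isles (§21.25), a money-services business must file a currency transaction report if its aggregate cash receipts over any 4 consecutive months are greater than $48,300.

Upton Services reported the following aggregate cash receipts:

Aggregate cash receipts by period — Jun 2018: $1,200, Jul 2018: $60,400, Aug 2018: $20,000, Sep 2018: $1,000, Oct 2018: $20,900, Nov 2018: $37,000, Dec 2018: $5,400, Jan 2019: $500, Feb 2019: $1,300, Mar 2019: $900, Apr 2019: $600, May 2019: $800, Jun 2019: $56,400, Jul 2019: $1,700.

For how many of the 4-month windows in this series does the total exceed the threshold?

7

Jun 2018–Sep 2018: $1,200 + $60,400 + $20,000 + $1,000 = $82,600 (over)
Jul 2018–Oct 2018: $60,400 + $20,000 + $1,000 + $20,900 = $102,300 (over)
Aug 2018–Nov 2018: $20,000 + $1,000 + $20,900 + $37,000 = $78,900 (over)
Sep 2018–Dec 2018: $1,000 + $20,900 + $37,000 + $5,400 = $64,300 (over)
Oct 2018–Jan 2019: $20,900 + $37,000 + $5,400 + $500 = $63,800 (over)
Nov 2018–Feb 2019: $37,000 + $5,400 + $500 + $1,300 = $44,200 (under)
Dec 2018–Mar 2019: $5,400 + $500 + $1,300 + $900 = $8,100 (under)
Jan 2019–Apr 2019: $500 + $1,300 + $900 + $600 = $3,300 (under)
Feb 2019–May 2019: $1,300 + $900 + $600 + $800 = $3,600 (under)
Mar 2019–Jun 2019: $900 + $600 + $800 + $56,400 = $58,700 (over)
Apr 2019–Jul 2019: $600 + $800 + $56,400 + $1,700 = $59,500 (over)
7 windows exceed the threshold.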